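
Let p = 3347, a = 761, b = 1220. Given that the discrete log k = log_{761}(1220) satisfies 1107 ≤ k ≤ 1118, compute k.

1116

Compute 761^1107 mod 3347 = 885, then multiply by 761 repeatedly:
  761^1107=885  761^1108=738  761^1109=2669  761^1110=2827  761^1111=2573
  761^1112=58  761^1113=627  761^1114=1873  761^1115=2878  761^1116=1220
Found 1220 at exponent 1116.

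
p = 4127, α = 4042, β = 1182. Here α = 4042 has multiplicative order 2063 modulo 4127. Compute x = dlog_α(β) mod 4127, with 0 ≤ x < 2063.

Baby-step giant-step with m = ceil(sqrt(2063)) = 46.
Baby table (4042^j mod 4127 for j=0..45):
  0:1  1:4042  2:3098  3:798  4:2329  5:131  6:1246  7:1392
  8:1363  9:3828  10:653  11:2273  12:764  13:1092  14:2101  15:3003
  16:619  17:1036  18:2734  19:2849  20:1328  21:2676  22:3652  23:3232
  24:1789  25:634  26:3888  27:3807  28:2438  29:3247  30:514  31:1707
  32:3477  33:1599  34:276  35:1302  36:759  37:1517  38:3119  39:3140
  40:1355  41:381  42:631  43:16  44:2767  45:44
Giant step factor: 4042^(-46) ≡ 2762 (mod 4127).
Scan 1182·2762^i mod 4127 for i = 0, 1, …:
  i=0: 1182   i=1: 227   i=2: 3797   i=3: 607
  i=4: 972   i=5: 2114   i=6: 3290   i=7: 3453
  i=8: 3816   i=9: 3561     …   i=25: 3134
  i=26: 1789
Match at i=26, j=24: x = 26·46 + 24 = 1220.

1220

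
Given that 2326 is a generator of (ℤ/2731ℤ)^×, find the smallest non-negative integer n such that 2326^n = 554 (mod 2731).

1353

Baby-step giant-step with m = ceil(sqrt(2730)) = 53.
Baby table (2326^j mod 2731 for j=0..52):
  0:1  1:2326  2:165  3:1450  4:2646  5:1653  6:2361  7:2376
  8:1763  9:1507  10:1409  11:134  12:350  13:262  14:399  15:2265
  16:291  17:2309  18:1588  19:1376  20:2575  21:367  22:1570  23:473
  24:2336  25:1577  26:369  27:760  28:803  29:2505  30:1407  31:944
  32:20  33:93  34:569  35:1690  36:1031  37:288  38:793  39:1093
  40:2488  41:99  42:870  43:2680  44:1538  45:2509  46:2518  47:1604
  48:358  49:2484  50:1719  51:210  52:2342
Giant step factor: 2326^(-53) ≡ 1953 (mod 2731).
Scan 554·1953^i mod 2731 for i = 0, 1, …:
  i=0: 554   i=1: 486   i=2: 1501   i=3: 1090
  i=4: 1321   i=5: 1849   i=6: 715   i=7: 854
  i=8: 1952   i=9: 2511     …   i=24: 522
  i=25: 803
Match at i=25, j=28: n = 25·53 + 28 = 1353.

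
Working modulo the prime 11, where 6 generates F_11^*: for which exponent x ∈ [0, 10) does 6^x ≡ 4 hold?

8

Successive powers of 6 modulo 11:
  6^0=1  6^1=6  6^2=3  6^3=7  6^4=9  6^5=10
  6^6=5  6^7=8  6^8=4
So 6^8 ≡ 4 (mod 11), giving x = 8.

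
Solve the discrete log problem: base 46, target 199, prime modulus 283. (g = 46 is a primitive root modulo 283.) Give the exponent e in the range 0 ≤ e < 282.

66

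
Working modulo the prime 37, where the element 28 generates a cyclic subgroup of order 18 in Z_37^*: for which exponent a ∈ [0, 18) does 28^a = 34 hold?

14

Successive powers of 28 modulo 37:
  28^0=1  28^1=28  28^2=7  28^3=11  28^4=12  28^5=3
  28^6=10  28^7=21  28^8=33  28^9=36  28^10=9  28^11=30
  28^12=26  28^13=25  28^14=34
So 28^14 ≡ 34 (mod 37), giving a = 14.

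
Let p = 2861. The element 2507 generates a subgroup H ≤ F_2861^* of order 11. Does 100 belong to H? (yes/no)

no

⟨2507⟩ has order 11; its elements mod 2861 are {1, 802, 1245, 1330, 2192, 2224, 2293, 2340, 2368, 2507, 2725}.
100 is not in this set.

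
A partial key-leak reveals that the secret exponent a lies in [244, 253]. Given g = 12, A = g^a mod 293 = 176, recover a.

245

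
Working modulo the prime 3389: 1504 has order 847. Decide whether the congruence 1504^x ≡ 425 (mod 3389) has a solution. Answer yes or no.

425 ∈ ⟨1504⟩ iff 425^847 ≡ 1 (mod 3389), since |⟨1504⟩| = 847.
425^847 mod 3389 = 1344.
Since 1344 ≠ 1, 425 does not lie in the subgroup.

no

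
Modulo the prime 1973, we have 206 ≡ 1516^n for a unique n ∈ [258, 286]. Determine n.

285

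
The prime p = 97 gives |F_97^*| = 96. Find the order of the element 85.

The order of 85 must divide p − 1 = 96 = 2^5 · 3.
Divisors: 1, 2, 3, 4, 6, 8, 12, 16, 24, 32, 48, 96.
Check each in increasing order: 85^1 ≡ 85;  85^2 ≡ 47;  85^3 ≡ 18;  85^4 ≡ 75;  85^6 ≡ 33;  85^8 ≡ 96;  85^12 ≡ 22;  85^16 ≡ 1.
Smallest exponent giving 1 is 16.

16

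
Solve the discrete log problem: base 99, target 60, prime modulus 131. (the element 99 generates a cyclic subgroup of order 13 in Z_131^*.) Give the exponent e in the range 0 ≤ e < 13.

11

Successive powers of 99 modulo 131:
  99^0=1  99^1=99  99^2=107  99^3=113  99^4=52  99^5=39
  99^6=62  99^7=112  99^8=84  99^9=63  99^10=80  99^11=60
So 99^11 ≡ 60 (mod 131), giving e = 11.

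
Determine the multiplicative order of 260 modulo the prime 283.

282

The order of 260 must divide p − 1 = 282 = 2 · 3 · 47.
Divisors: 1, 2, 3, 6, 47, 94, 141, 282.
Check each in increasing order: 260^1 ≡ 260;  260^2 ≡ 246;  260^3 ≡ 2;  260^6 ≡ 4;  260^47 ≡ 239;  260^94 ≡ 238;  260^141 ≡ 282;  260^282 ≡ 1.
Smallest exponent giving 1 is 282.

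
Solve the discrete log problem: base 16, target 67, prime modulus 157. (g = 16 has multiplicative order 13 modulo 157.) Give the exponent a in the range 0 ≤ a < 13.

4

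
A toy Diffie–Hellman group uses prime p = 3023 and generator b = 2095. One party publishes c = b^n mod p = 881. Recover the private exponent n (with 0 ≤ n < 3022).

396

Baby-step giant-step with m = ceil(sqrt(3022)) = 55.
Baby table (2095^j mod 3023 for j=0..54):
  0:1  1:2095  2:2652  3:2689  4:1606  5:2994  6:2728  7:1690
  8:617  9:1794  10:841  11:2509  12:2381  13:245  14:2388  15:2818
  16:2814  17:480  18:1964  19:277  20:2922  21:15  22:1195  23:481
  24:1036  25:2929  26:2588  27:1621  28:1166  29:186  30:2726  31:523
  32:1359  33:2462  34:652  35:2567  36:2971  37:2911  38:1154  39:2253
  40:1132  41:1508  42:225  43:2810  44:1169  45:425  46:1613  47:2544
  48:131  49:2375  50:2790  51:1591  52:1799  53:2247  54:654
Giant step factor: 2095^(-55) ≡ 2415 (mod 3023).
Scan 881·2415^i mod 3023 for i = 0, 1, …:
  i=0: 881   i=1: 2446   i=2: 148   i=3: 706
  i=4: 18   i=5: 1148   i=6: 329   i=7: 2509
Match at i=7, j=11: n = 7·55 + 11 = 396.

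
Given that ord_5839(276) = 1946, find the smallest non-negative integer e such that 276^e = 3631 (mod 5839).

502

Baby-step giant-step with m = ceil(sqrt(1946)) = 45.
Baby table (276^j mod 5839 for j=0..44):
  0:1  1:276  2:269  3:4176  4:2293  5:2256  6:3722  7:5447
  8:2749  9:5493  10:3767  11:350  12:3176  13:726  14:1850  15:2607
  16:1335  17:603  18:2936  19:4554  20:1519  21:4675  22:5720  23:2190
  24:3023  25:5210  26:1566  27:130  28:846  29:5775  30:5692  31:301
  32:1330  33:5062  34:1591  35:1191  36:1732  37:5073  38:4627  39:4150
  40:956  41:1101  42:248  43:4219  44:2483
Giant step factor: 276^(-45) ≡ 3909 (mod 5839).
Scan 3631·3909^i mod 5839 for i = 0, 1, …:
  i=0: 3631   i=1: 4809   i=2: 2640   i=3: 2247
  i=4: 1667   i=5: 5818   i=6: 5496   i=7: 2183
  i=8: 2568   i=9: 1071   i=10: 5815   i=11: 5447
Match at i=11, j=7: e = 11·45 + 7 = 502.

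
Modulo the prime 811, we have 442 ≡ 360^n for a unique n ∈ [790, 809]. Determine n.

Compute 360^790 mod 811 = 330, then multiply by 360 repeatedly:
  360^790=330  360^791=394  360^792=726  360^793=218  360^794=624
  360^795=804  360^796=724  360^797=309  360^798=133  360^799=31
  360^800=617  360^801=717  360^802=222  360^803=442
Found 442 at exponent 803.

803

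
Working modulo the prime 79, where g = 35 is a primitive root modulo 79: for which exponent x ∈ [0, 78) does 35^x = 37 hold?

49

Baby-step giant-step with m = ceil(sqrt(78)) = 9.
Baby table (35^j mod 79 for j=0..8):
  0:1  1:35  2:40  3:57  4:20  5:68  6:10  7:34
  8:5
Giant step factor: 35^(-9) ≡ 14 (mod 79).
Scan 37·14^i mod 79 for i = 0, 1, …:
  i=0: 37   i=1: 44   i=2: 63   i=3: 13
  i=4: 24   i=5: 20
Match at i=5, j=4: x = 5·9 + 4 = 49.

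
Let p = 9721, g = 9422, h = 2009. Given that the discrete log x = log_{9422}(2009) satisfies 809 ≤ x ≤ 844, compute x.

Compute 9422^809 mod 9721 = 2292, then multiply by 9422 repeatedly:
  9422^809=2292  9422^810=4883  9422^811=7854  9422^812=4136  9422^813=7624
  9422^814=4859  9422^815=5309  9422^816=6853  9422^817=2084  9422^818=8749
  9422^819=8719  9422^820=7968  9422^821=8934  9422^822=2009
Found 2009 at exponent 822.

822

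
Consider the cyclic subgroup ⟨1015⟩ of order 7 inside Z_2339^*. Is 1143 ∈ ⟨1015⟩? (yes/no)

yes

⟨1015⟩ has order 7; its elements mod 2339 are {1, 357, 1015, 1065, 1143, 1287, 2149}.
1143 is in this set.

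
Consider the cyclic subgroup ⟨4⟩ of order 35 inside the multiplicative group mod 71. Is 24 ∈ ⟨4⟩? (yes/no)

24 ∈ ⟨4⟩ iff 24^35 ≡ 1 (mod 71), since |⟨4⟩| = 35.
24^35 mod 71 = 1.
Since 1 = 1, 24 lies in the subgroup.

yes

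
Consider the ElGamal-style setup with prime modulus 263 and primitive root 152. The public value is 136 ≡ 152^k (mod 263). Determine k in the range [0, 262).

Baby-step giant-step with m = ceil(sqrt(262)) = 17.
Baby table (152^j mod 263 for j=0..16):
  0:1  1:152  2:223  3:232  4:22  5:188  6:172  7:107
  8:221  9:191  10:102  11:250  12:128  13:257  14:140  15:240
  16:186
Giant step factor: 152^(-17) ≡ 261 (mod 263).
Scan 136·261^i mod 263 for i = 0, 1, …:
  i=0: 136   i=1: 254   i=2: 18   i=3: 227
  i=4: 72   i=5: 119   i=6: 25   i=7: 213
  i=8: 100   i=9: 63   i=10: 137   i=11: 252
  i=12: 22
Match at i=12, j=4: k = 12·17 + 4 = 208.

208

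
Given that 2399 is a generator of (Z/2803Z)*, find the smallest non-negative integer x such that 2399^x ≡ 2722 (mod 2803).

Baby-step giant-step with m = ceil(sqrt(2802)) = 53.
Baby table (2399^j mod 2803 for j=0..52):
  0:1  1:2399  2:642  3:1311  4:123  5:762  6:482  7:1482
  8:1114  9:1227  10:423  11:91  12:2478  13:2362  14:1575  15:2784
  16:2070  17:1817  18:318  19:466  20:2340  21:2054  22:2675  23:1258
  24:1914  25:372  26:1074  27:569  28:2773  29:908  30:361  31:2715
  32:1916  33:2367  34:2358  35:388  36:216  37:2432  38:1325  39:73
  40:1341  41:2018  42:401  43:570  44:2369  45:1550  46:1672  47:35
  48:2678  49:46  50:1037  51:1502  52:1443
Giant step factor: 2399^(-53) ≡ 1132 (mod 2803).
Scan 2722·1132^i mod 2803 for i = 0, 1, …:
  i=0: 2722   i=1: 807   i=2: 2549   i=3: 1181
  i=4: 2664   i=5: 2423   i=6: 1502
Match at i=6, j=51: x = 6·53 + 51 = 369.

369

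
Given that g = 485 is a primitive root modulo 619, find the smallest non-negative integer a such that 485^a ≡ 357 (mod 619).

Baby-step giant-step with m = ceil(sqrt(618)) = 25.
Baby table (485^j mod 619 for j=0..24):
  0:1  1:485  2:5  3:568  4:25  5:364  6:125  7:582
  8:6  9:434  10:30  11:313  12:150  13:327  14:131  15:397
  16:36  17:128  18:180  19:21  20:281  21:105  22:167  23:525
  24:216
Giant step factor: 485^(-25) ≡ 565 (mod 619).
Scan 357·565^i mod 619 for i = 0, 1, …:
  i=0: 357   i=1: 530   i=2: 473   i=3: 456
  i=4: 136   i=5: 84   i=6: 416   i=7: 439
  i=8: 435   i=9: 32     …   i=19: 126
  i=20: 5
Match at i=20, j=2: a = 20·25 + 2 = 502.

502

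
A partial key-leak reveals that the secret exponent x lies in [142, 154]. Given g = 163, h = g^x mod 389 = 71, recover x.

Compute 163^142 mod 389 = 46, then multiply by 163 repeatedly:
  163^142=46  163^143=107  163^144=325  163^145=71
Found 71 at exponent 145.

145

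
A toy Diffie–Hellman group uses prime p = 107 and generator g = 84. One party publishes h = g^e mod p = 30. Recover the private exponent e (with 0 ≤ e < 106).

Baby-step giant-step with m = ceil(sqrt(106)) = 11.
Baby table (84^j mod 107 for j=0..10):
  0:1  1:84  2:101  3:31  4:36  5:28  6:105  7:46
  8:12  9:45  10:35
Giant step factor: 84^(-11) ≡ 21 (mod 107).
Scan 30·21^i mod 107 for i = 0, 1, …:
  i=0: 30   i=1: 95   i=2: 69   i=3: 58
  i=4: 41   i=5: 5   i=6: 105
Match at i=6, j=6: e = 6·11 + 6 = 72.

72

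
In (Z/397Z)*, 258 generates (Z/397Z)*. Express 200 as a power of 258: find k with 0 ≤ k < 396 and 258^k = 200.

Baby-step giant-step with m = ceil(sqrt(396)) = 20.
Baby table (258^j mod 397 for j=0..19):
  0:1  1:258  2:265  3:86  4:353  5:161  6:250  7:186
  8:348  9:62  10:116  11:153  12:171  13:51  14:57  15:17
  16:19  17:138  18:271  19:46
Giant step factor: 258^(-20) ≡ 293 (mod 397).
Scan 200·293^i mod 397 for i = 0, 1, …:
  i=0: 200   i=1: 241   i=2: 344   i=3: 351
  i=4: 20   i=5: 302   i=6: 352   i=7: 313
  i=8: 2   i=9: 189   i=10: 194   i=11: 71
  i=12: 159   i=13: 138
Match at i=13, j=17: k = 13·20 + 17 = 277.

277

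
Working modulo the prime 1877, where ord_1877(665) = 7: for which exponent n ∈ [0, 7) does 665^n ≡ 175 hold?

6

Successive powers of 665 modulo 1877:
  665^0=1  665^1=665  665^2=1130  665^3=650  665^4=540  665^5=593
  665^6=175
So 665^6 ≡ 175 (mod 1877), giving n = 6.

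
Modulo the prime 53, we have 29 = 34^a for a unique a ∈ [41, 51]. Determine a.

Compute 34^41 mod 53 = 18, then multiply by 34 repeatedly:
  34^41=18  34^42=29
Found 29 at exponent 42.

42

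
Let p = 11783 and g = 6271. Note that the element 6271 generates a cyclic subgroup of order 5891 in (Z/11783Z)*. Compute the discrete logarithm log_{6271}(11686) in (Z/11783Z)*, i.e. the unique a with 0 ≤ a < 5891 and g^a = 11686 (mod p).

Baby-step giant-step with m = ceil(sqrt(5891)) = 77.
Baby table (6271^j mod 11783 for j=0..76):
  0:1  1:6271  2:5570  3:4658  4:261  5:10677  6:4461  7:2089
  8:9206  9:5909  10:9587  11:3211  12:10817  13:10459  14:4211  15:1478
  16:7100  17:7926  18:3252  19:8702  20:3169  21:6661  22:396  23:8886
  24:2299  25:6420  26:9092  27:9778  28:10889  29:2434  30:4629  31:6930
  32:2326  33:10775  34:6303  35:5931  36:6153  37:7921  38:7246  39:4418
  40:3445  41:5356  42:5926  43:10147  44:3637  45:7522  46:3113  47:8975
  48:6617  49:7264  50:11249  51:9441  52:6719  53:10624  54:2022  55:1454
  56:9775  57:3859  58:9290  59:2438  60:6147  61:5644  62:9175  63:36
  64:1879  65:209  66:2726  67:9396  68:7316  69:7417  70:4506  71:1492
  72:630  73:3425  74:9549  75:573  76:11251
Giant step factor: 6271^(-77) ≡ 7570 (mod 11783).
Scan 11686·7570^i mod 11783 for i = 0, 1, …:
  i=0: 11686   i=1: 8039   i=2: 7818   i=3: 8034
  i=4: 5317   i=5: 10745   i=6: 1601   i=7: 6646
  i=8: 8593   i=9: 6850     …   i=70: 4150
  i=71: 2022
Match at i=71, j=54: a = 71·77 + 54 = 5521.

5521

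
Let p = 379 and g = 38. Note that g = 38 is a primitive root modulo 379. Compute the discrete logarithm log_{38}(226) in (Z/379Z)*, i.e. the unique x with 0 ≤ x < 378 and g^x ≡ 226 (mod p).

142

Baby-step giant-step with m = ceil(sqrt(378)) = 20.
Baby table (38^j mod 379 for j=0..19):
  0:1  1:38  2:307  3:296  4:257  5:291  6:67  7:272
  8:103  9:124  10:164  11:168  12:320  13:32  14:79  15:349
  16:376  17:265  18:216  19:249
Giant step factor: 38^(-20) ≡ 204 (mod 379).
Scan 226·204^i mod 379 for i = 0, 1, …:
  i=0: 226   i=1: 245   i=2: 331   i=3: 62
  i=4: 141   i=5: 339   i=6: 178   i=7: 307
Match at i=7, j=2: x = 7·20 + 2 = 142.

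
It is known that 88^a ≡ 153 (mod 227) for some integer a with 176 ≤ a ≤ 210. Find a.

Compute 88^176 mod 227 = 176, then multiply by 88 repeatedly:
  88^176=176  88^177=52  88^178=36  88^179=217  88^180=28
  88^181=194  88^182=47  88^183=50  88^184=87  88^185=165
  88^186=219  88^187=204  88^188=19  88^189=83  88^190=40
  88^191=115  88^192=132  88^193=39  88^194=27  88^195=106
  88^196=21  88^197=32  88^198=92  88^199=151  88^200=122
  88^201=67  88^202=221  88^203=153
Found 153 at exponent 203.

203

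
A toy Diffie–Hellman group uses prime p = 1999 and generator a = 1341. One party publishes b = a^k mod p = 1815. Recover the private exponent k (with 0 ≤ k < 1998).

Baby-step giant-step with m = ceil(sqrt(1998)) = 45.
Baby table (1341^j mod 1999 for j=0..44):
  0:1  1:1341  2:1180  3:1171  4:1096  5:471  6:1926  7:58
  8:1816  9:474  10:1951  11:1599  12:1331  13:1763  14:1365  15:1380
  16:1505  17:1214  18:788  19:1236  20:305  21:1209  22:80  23:1333
  24:447  25:1726  26:1723  27:1698  28:157  29:642  30:1352  31:1938
  32:158  33:1983  34:533  35:1110  36:1254  37:455  38:460  39:1168
  40:1071  41:929  42:412  43:768  44:403
Giant step factor: 1341^(-45) ≡ 75 (mod 1999).
Scan 1815·75^i mod 1999 for i = 0, 1, …:
  i=0: 1815   i=1: 193   i=2: 482   i=3: 168
  i=4: 606   i=5: 1472   i=6: 455
Match at i=6, j=37: k = 6·45 + 37 = 307.

307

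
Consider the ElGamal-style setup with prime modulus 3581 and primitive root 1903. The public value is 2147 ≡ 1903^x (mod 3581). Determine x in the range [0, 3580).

2293

Baby-step giant-step with m = ceil(sqrt(3580)) = 60.
Baby table (1903^j mod 3581 for j=0..59):
  0:1  1:1903  2:1018  3:3514  4:1415  5:3414  6:908  7:1882
  8:446  9:41  10:2822  11:2347  12:834  13:719  14:315  15:1418
  16:1961  17:381  18:1681  19:1110  20:3121  21:1965  22:831  23:2172
  24:842  25:1619  26:1297  27:882  28:2538  29:2626  30:1783  31:1842
  32:3108  33:2293  34:1921  35:3043  36:352  37:209  38:236  39:1483
  40:321  41:2093  42:907  43:3560  44:3009  45:108  46:1407  47:2514
  48:3507  49:2418  50:3450  51:1377  52:2720  53:1615  54:847  55:391
  56:2806  57:547  58:2451  59:1791
Giant step factor: 1903^(-60) ≡ 2642 (mod 3581).
Scan 2147·2642^i mod 3581 for i = 0, 1, …:
  i=0: 2147   i=1: 70   i=2: 2309   i=3: 1935
  i=4: 2183   i=5: 2076   i=6: 2281   i=7: 3160
  i=8: 1409   i=9: 1919     …   i=37: 1948
  i=38: 719
Match at i=38, j=13: x = 38·60 + 13 = 2293.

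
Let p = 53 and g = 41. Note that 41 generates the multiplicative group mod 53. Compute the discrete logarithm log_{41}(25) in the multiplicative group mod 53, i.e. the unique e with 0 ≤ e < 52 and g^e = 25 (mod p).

Baby-step giant-step with m = ceil(sqrt(52)) = 8.
Baby table (41^j mod 53 for j=0..7):
  0:1  1:41  2:38  3:21  4:13  5:3  6:17  7:8
Giant step factor: 41^(-8) ≡ 16 (mod 53).
Scan 25·16^i mod 53 for i = 0, 1, …:
  i=0: 25   i=1: 29   i=2: 40   i=3: 4
  i=4: 11   i=5: 17
Match at i=5, j=6: e = 5·8 + 6 = 46.

46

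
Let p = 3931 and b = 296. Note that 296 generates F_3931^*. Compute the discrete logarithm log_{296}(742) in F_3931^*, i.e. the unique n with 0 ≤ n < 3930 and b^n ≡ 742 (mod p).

Baby-step giant-step with m = ceil(sqrt(3930)) = 63.
Baby table (296^j mod 3931 for j=0..62):
  0:1  1:296  2:1134  3:1529  4:519  5:315  6:2827  7:3420
  8:2053  9:2314  10:950  11:2099  12:206  13:2011  14:1675  15:494
  16:777  17:1994  18:574  19:871  20:2301  21:1033  22:3081  23:3915
  24:3126  25:1511  26:3053  27:3489  28:2822  29:1940  30:314  31:2531
  32:2286  33:524  34:1795  35:635  36:3203  37:717  38:3889  39:3292
  40:3475  41:2609  42:1788  43:2494  44:3127  45:1807  46:256  47:1087
  48:3341  49:2255  50:3141  51:2020  52:408  53:2838  54:2745  55:2734
  56:3409  57:2728  58:1633  59:3786  60:321  61:672  62:2362
Giant step factor: 296^(-63) ≡ 507 (mod 3931).
Scan 742·507^i mod 3931 for i = 0, 1, …:
  i=0: 742   i=1: 2749   i=2: 2169   i=3: 2934
  i=4: 1620   i=5: 3692   i=6: 688   i=7: 2888
  i=8: 1884   i=9: 3886     …   i=25: 3224
  i=26: 3203
Match at i=26, j=36: n = 26·63 + 36 = 1674.

1674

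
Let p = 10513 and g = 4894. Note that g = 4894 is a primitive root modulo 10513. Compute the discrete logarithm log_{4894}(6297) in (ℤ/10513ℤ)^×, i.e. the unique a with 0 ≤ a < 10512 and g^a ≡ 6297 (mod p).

5231

Baby-step giant-step with m = ceil(sqrt(10512)) = 103.
Baby table (4894^j mod 10513 for j=0..102):
  0:1  1:4894  2:2622  3:6208  4:9895  5:3252  6:9119  7:701
  8:3456  9:8760  10:9939  11:8328  12:8844  13:515  14:7803  15:4666
  16:1168  17:7633  18:3213  19:7487  20:3573  21:3143  22:1323  23:9267
  24:10129  25:2531  26:2400  27:2579  28:6026  29:2279  30:9646  31:4154
  32:8047  33:320  34:10156  35:8513  36:10116  37:1987  38:10366  39:5979
  40:3547  41:2055  42:6742  43:5554  44:5171  45:2083  46:7105  47:5379
  48:274  49:5805  50:3544  51:8399  52:9389  53:7956  54:7025  55:2840
  56:774  57:3276  58:419  59:551  60:5266  61:4441  62:3883  63:6411
  64:4642  65:9868  66:7783  67:1403  68:1293  69:9629  70:5060  71:5525
  72:10427  73:10149  74:5794  75:2275  76:583  77:4179  78:4241  79:2792
  80:7661  81:3576  82:7312  83:9189  84:6865  85:8275  86:1774  87:8731
  88:4682  89:5881  90:7533  91:7924  92:8112  93:3040  94:1865  95:2026
  96:1485  97:3107  98:3860  99:9492  100:7414  101:3753  102:971
Giant step factor: 4894^(-103) ≡ 6637 (mod 10513).
Scan 6297·6637^i mod 10513 for i = 0, 1, …:
  i=0: 6297   i=1: 4014   i=2: 976   i=3: 1704
  i=4: 7973   i=5: 4872   i=6: 7989   i=7: 5934
  i=8: 2260   i=9: 8082     …   i=49: 3677
  i=50: 3576
Match at i=50, j=81: a = 50·103 + 81 = 5231.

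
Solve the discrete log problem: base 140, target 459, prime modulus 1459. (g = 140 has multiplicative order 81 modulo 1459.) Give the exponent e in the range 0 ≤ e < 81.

51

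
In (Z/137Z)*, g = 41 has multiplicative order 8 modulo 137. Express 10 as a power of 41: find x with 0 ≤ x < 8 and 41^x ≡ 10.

3

Successive powers of 41 modulo 137:
  41^0=1  41^1=41  41^2=37  41^3=10
So 41^3 ≡ 10 (mod 137), giving x = 3.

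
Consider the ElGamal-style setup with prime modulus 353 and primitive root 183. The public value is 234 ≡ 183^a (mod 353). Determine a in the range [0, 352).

243

Baby-step giant-step with m = ceil(sqrt(352)) = 19.
Baby table (183^j mod 353 for j=0..18):
  0:1  1:183  2:307  3:54  4:351  5:340  6:92  7:245
  8:4  9:26  10:169  11:216  12:345  13:301  14:15  15:274
  16:16  17:104  18:323
Giant step factor: 183^(-19) ≡ 248 (mod 353).
Scan 234·248^i mod 353 for i = 0, 1, …:
  i=0: 234   i=1: 140   i=2: 126   i=3: 184
  i=4: 95   i=5: 262   i=6: 24   i=7: 304
  i=8: 203   i=9: 218   i=10: 55   i=11: 226
  i=12: 274
Match at i=12, j=15: a = 12·19 + 15 = 243.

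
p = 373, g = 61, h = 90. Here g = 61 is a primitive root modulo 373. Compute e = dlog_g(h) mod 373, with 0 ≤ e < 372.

Baby-step giant-step with m = ceil(sqrt(372)) = 20.
Baby table (61^j mod 373 for j=0..19):
  0:1  1:61  2:364  3:197  4:81  5:92  6:17  7:291
  8:220  9:365  10:258  11:72  12:289  13:98  14:10  15:237
  16:283  17:105  18:64  19:174
Giant step factor: 61^(-20) ≡ 226 (mod 373).
Scan 90·226^i mod 373 for i = 0, 1, …:
  i=0: 90   i=1: 198   i=2: 361   i=3: 272
  i=4: 300   i=5: 287   i=6: 333   i=7: 285
  i=8: 254   i=9: 335   i=10: 364
Match at i=10, j=2: e = 10·20 + 2 = 202.

202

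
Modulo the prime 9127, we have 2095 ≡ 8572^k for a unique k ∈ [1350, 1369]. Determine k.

1361

Compute 8572^1350 mod 9127 = 6878, then multiply by 8572 repeatedly:
  8572^1350=6878  8572^1351=6923  8572^1352=202  8572^1353=6541  8572^1354=2291
  8572^1355=6275  8572^1356=3889  8572^1357=4704  8572^1358=8729  8572^1359=1842
  8572^1360=9041  8572^1361=2095
Found 2095 at exponent 1361.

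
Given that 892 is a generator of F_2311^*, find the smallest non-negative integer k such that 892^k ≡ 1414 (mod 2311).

2018

Baby-step giant-step with m = ceil(sqrt(2310)) = 49.
Baby table (892^j mod 2311 for j=0..48):
  0:1  1:892  2:680  3:1078  4:200  5:453  6:1962  7:677
  8:713  9:471  10:1841  11:1362  12:1629  13:1760  14:751  15:2013
  16:2260  17:728  18:2296  19:486  20:1355  21:7  22:1622  23:138
  24:613  25:1400  26:860  27:2179  28:117  29:369  30:986  31:1332
  32:290  33:2159  34:765  35:635  36:225  37:1954  38:474  39:2206
  40:1091  41:241  42:49  43:2110  44:966  45:1980  46:556  47:1398
  48:1387
Giant step factor: 892^(-49) ≡ 649 (mod 2311).
Scan 1414·649^i mod 2311 for i = 0, 1, …:
  i=0: 1414   i=1: 219   i=2: 1160   i=3: 1765
  i=4: 1540   i=5: 1108   i=6: 371   i=7: 435
  i=8: 373   i=9: 1733     …   i=40: 2123
  i=41: 471
Match at i=41, j=9: k = 41·49 + 9 = 2018.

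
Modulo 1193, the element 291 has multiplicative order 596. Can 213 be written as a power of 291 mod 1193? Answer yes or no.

no

213 ∈ ⟨291⟩ iff 213^596 ≡ 1 (mod 1193), since |⟨291⟩| = 596.
213^596 mod 1193 = 1192.
Since 1192 ≠ 1, 213 does not lie in the subgroup.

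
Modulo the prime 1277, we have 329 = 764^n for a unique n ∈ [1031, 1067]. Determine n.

Compute 764^1031 mod 1277 = 45, then multiply by 764 repeatedly:
  764^1031=45  764^1032=1178  764^1033=984  764^1034=900  764^1035=574
  764^1036=525  764^1037=122  764^1038=1264  764^1039=284  764^1040=1163
  764^1041=1017  764^1042=572  764^1043=274  764^1044=1185  764^1045=1224
  764^1046=372  764^1047=714  764^1048=217  764^1049=1055  764^1050=233
  764^1051=509  764^1052=668  764^1053=829  764^1054=1241  764^1055=590
  764^1056=1256  764^1057=557  764^1058=307  764^1059=857  764^1060=924
  764^1061=1032  764^1062=539  764^1063=602  764^1064=208  764^1065=564
  764^1066=547  764^1067=329
Found 329 at exponent 1067.

1067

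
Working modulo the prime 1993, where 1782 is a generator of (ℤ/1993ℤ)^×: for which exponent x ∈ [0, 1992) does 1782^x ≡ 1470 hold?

795

Baby-step giant-step with m = ceil(sqrt(1992)) = 45.
Baby table (1782^j mod 1993 for j=0..44):
  0:1  1:1782  2:675  3:1071  4:1221  5:1459  6:1066  7:283
  8:77  9:1690  10:157  11:754  12:346  13:735  14:369  15:1861
  16:1943  17:585  18:131  19:261  20:733  21:791  22:511  23:1794
  24:136  25:1199  26:122  27:167  28:637  29:1117  30:1480  31:621
  32:507  33:645  34:1422  35:901  36:1217  37:310  38:359  39:1978
  40:1172  41:1833  42:1872  43:1615  44:38
Giant step factor: 1782^(-45) ≡ 1863 (mod 1993).
Scan 1470·1863^i mod 1993 for i = 0, 1, …:
  i=0: 1470   i=1: 228   i=2: 255   i=3: 731
  i=4: 634   i=5: 1286   i=6: 232   i=7: 1728
  i=8: 569   i=9: 1764     …   i=16: 1675
  i=17: 1480
Match at i=17, j=30: x = 17·45 + 30 = 795.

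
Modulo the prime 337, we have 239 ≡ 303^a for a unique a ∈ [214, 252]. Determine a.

Compute 303^214 mod 337 = 323, then multiply by 303 repeatedly:
  303^214=323  303^215=139  303^216=329  303^217=272  303^218=188
  303^219=11  303^220=300  303^221=247  303^222=27  303^223=93
  303^224=208  303^225=5  303^226=167  303^227=51  303^228=288
  303^229=318  303^230=309  303^231=278  303^232=321  303^233=207
  303^234=39  303^235=22  303^236=263  303^237=157  303^238=54
  303^239=186  303^240=79  303^241=10  303^242=334  303^243=102
  303^244=239
Found 239 at exponent 244.

244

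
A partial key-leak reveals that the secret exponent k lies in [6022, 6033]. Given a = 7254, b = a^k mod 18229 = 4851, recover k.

6029

Compute 7254^6022 mod 18229 = 8988, then multiply by 7254 repeatedly:
  7254^6022=8988  7254^6023=12048  7254^6024=6366  7254^6025=4907  7254^6026=12370
  7254^6027=8842  7254^6028=10246  7254^6029=4851
Found 4851 at exponent 6029.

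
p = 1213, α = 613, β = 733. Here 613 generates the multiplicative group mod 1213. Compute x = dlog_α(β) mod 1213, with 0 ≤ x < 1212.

Baby-step giant-step with m = ceil(sqrt(1212)) = 35.
Baby table (613^j mod 1213 for j=0..34):
  0:1  1:613  2:952  3:123  4:193  5:648  6:573  7:692
  8:859  9:125  10:206  11:126  12:819  13:1078  14:942  15:58
  16:377  17:631  18:1069  19:277  20:1194  21:483  22:107  23:89
  24:1185  25:1031  26:30  27:195  28:661  29:51  30:938  31:32
  32:208  33:139  34:297
Giant step factor: 613^(-35) ≡ 153 (mod 1213).
Scan 733·153^i mod 1213 for i = 0, 1, …:
  i=0: 733   i=1: 553   i=2: 912   i=3: 41
  i=4: 208
Match at i=4, j=32: x = 4·35 + 32 = 172.

172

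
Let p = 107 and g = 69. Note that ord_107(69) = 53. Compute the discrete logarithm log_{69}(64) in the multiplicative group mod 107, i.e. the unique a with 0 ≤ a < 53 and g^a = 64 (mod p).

41

Baby-step giant-step with m = ceil(sqrt(53)) = 8.
Baby table (69^j mod 107 for j=0..7):
  0:1  1:69  2:53  3:19  4:27  5:44  6:40  7:85
Giant step factor: 69^(-8) ≡ 16 (mod 107).
Scan 64·16^i mod 107 for i = 0, 1, …:
  i=0: 64   i=1: 61   i=2: 13   i=3: 101
  i=4: 11   i=5: 69
Match at i=5, j=1: a = 5·8 + 1 = 41.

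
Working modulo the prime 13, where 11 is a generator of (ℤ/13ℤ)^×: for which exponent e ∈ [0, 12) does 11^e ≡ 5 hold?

Successive powers of 11 modulo 13:
  11^0=1  11^1=11  11^2=4  11^3=5
So 11^3 ≡ 5 (mod 13), giving e = 3.

3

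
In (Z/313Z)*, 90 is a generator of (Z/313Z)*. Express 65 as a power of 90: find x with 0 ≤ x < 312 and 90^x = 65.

Baby-step giant-step with m = ceil(sqrt(312)) = 18.
Baby table (90^j mod 313 for j=0..17):
  0:1  1:90  2:275  3:23  4:192  5:65  6:216  7:34
  8:243  9:273  10:156  11:268  12:19  13:145  14:217  15:124
  16:205  17:296
Giant step factor: 90^(-18) ≡ 161 (mod 313).
Scan 65·161^i mod 313 for i = 0, 1, …:
  i=0: 65
Match at i=0, j=5: x = 0·18 + 5 = 5.

5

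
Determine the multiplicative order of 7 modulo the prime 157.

The order of 7 must divide p − 1 = 156 = 2^2 · 3 · 13.
Divisors: 1, 2, 3, 4, 6, 12, 13, 26, 39, 52, 78, 156.
Check each in increasing order: 7^1 ≡ 7;  7^2 ≡ 49;  7^3 ≡ 29;  7^4 ≡ 46;  7^6 ≡ 56;  7^12 ≡ 153;  7^13 ≡ 129;  7^26 ≡ 156;  7^39 ≡ 28;  7^52 ≡ 1.
Smallest exponent giving 1 is 52.

52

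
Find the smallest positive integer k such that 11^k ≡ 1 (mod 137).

68

The order of 11 must divide p − 1 = 136 = 2^3 · 17.
Divisors: 1, 2, 4, 8, 17, 34, 68, 136.
Check each in increasing order: 11^1 ≡ 11;  11^2 ≡ 121;  11^4 ≡ 119;  11^8 ≡ 50;  11^17 ≡ 100;  11^34 ≡ 136;  11^68 ≡ 1.
Smallest exponent giving 1 is 68.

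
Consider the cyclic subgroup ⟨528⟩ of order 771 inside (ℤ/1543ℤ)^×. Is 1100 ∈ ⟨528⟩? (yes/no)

no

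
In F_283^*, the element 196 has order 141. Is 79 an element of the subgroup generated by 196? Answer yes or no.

no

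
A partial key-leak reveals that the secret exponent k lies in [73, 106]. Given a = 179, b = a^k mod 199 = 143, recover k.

Compute 179^73 mod 199 = 6, then multiply by 179 repeatedly:
  179^73=6  179^74=79  179^75=12  179^76=158  179^77=24
  179^78=117  179^79=48  179^80=35  179^81=96  179^82=70
  179^83=192  179^84=140  179^85=185  179^86=81  179^87=171
  179^88=162  179^89=143
Found 143 at exponent 89.

89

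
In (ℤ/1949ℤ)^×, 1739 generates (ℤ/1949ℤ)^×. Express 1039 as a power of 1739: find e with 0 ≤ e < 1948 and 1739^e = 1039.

834

Baby-step giant-step with m = ceil(sqrt(1948)) = 45.
Baby table (1739^j mod 1949 for j=0..44):
  0:1  1:1739  2:1222  3:648  4:350  5:562  6:869  7:716
  8:1662  9:1800  10:106  11:1128  12:898  13:473  14:69  15:1102
  16:511  17:1834  18:762  19:1747  20:1491  21:679  22:1636  23:1413
  24:1467  25:1821  26:1543  27:1453  28:863  29:27  30:177  31:1810
  32:1904  33:1654  34:1531  35:75  36:1791  37:47  38:1824  39:913
  40:1221  41:858  42:1077  43:1863  44:519
Giant step factor: 1739^(-45) ≡ 1177 (mod 1949).
Scan 1039·1177^i mod 1949 for i = 0, 1, …:
  i=0: 1039   i=1: 880   i=2: 841   i=3: 1714
  i=4: 163   i=5: 849   i=6: 1385   i=7: 781
  i=8: 1258   i=9: 1375     …   i=17: 1783
  i=18: 1467
Match at i=18, j=24: e = 18·45 + 24 = 834.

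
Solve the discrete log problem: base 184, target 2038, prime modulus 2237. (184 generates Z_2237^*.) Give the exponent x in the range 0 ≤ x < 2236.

883

Baby-step giant-step with m = ceil(sqrt(2236)) = 48.
Baby table (184^j mod 2237 for j=0..47):
  0:1  1:184  2:301  3:1696  4:1121  5:460  6:1871  7:2003
  8:1684  9:1150  10:1322  11:1652  12:1973  13:638  14:1068  15:1893
  16:1577  17:1595  18:433  19:1377  20:587  21:632  22:2201  23:87
  24:349  25:1580  26:2147  27:1336  28:1991  29:1713  30:2012  31:1103
  32:1622  33:927  34:556  35:1639  36:1818  37:1199  38:1390  39:742
  40:71  41:1879  42:1238  43:1855  44:1296  45:1342  46:858  47:1282
Giant step factor: 184^(-48) ≡ 1869 (mod 2237).
Scan 2038·1869^i mod 2237 for i = 0, 1, …:
  i=0: 2038   i=1: 1648   i=2: 2000   i=3: 2210
  i=4: 988   i=5: 1047   i=6: 1705   i=7: 1157
  i=8: 1491   i=9: 1614     …   i=17: 902
  i=18: 1377
Match at i=18, j=19: x = 18·48 + 19 = 883.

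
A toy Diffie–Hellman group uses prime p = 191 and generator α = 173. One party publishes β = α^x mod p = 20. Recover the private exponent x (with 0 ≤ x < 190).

48

Baby-step giant-step with m = ceil(sqrt(190)) = 14.
Baby table (173^j mod 191 for j=0..13):
  0:1  1:173  2:133  3:89  4:117  5:186  6:90  7:99
  8:128  9:179  10:25  11:123  12:78  13:124
Giant step factor: 173^(-14) ≡ 156 (mod 191).
Scan 20·156^i mod 191 for i = 0, 1, …:
  i=0: 20   i=1: 64   i=2: 52   i=3: 90
Match at i=3, j=6: x = 3·14 + 6 = 48.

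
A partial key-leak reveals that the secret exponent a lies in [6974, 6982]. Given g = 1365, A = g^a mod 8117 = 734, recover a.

6974

Compute 1365^6974 mod 8117 = 734, then multiply by 1365 repeatedly:
  1365^6974=734
Found 734 at exponent 6974.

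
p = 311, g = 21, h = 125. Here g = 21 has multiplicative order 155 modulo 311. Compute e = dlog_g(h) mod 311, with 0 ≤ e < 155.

57

Baby-step giant-step with m = ceil(sqrt(155)) = 13.
Baby table (21^j mod 311 for j=0..12):
  0:1  1:21  2:130  3:242  4:106  5:49  6:96  7:150
  8:40  9:218  10:224  11:39  12:197
Giant step factor: 21^(-13) ≡ 268 (mod 311).
Scan 125·268^i mod 311 for i = 0, 1, …:
  i=0: 125   i=1: 223   i=2: 52   i=3: 252
  i=4: 49
Match at i=4, j=5: e = 4·13 + 5 = 57.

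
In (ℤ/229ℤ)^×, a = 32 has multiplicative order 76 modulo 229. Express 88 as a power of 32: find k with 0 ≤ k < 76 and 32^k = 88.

Baby-step giant-step with m = ceil(sqrt(76)) = 9.
Baby table (32^j mod 229 for j=0..8):
  0:1  1:32  2:108  3:21  4:214  5:207  6:212  7:143
  8:225
Giant step factor: 32^(-9) ≡ 195 (mod 229).
Scan 88·195^i mod 229 for i = 0, 1, …:
  i=0: 88   i=1: 214
Match at i=1, j=4: k = 1·9 + 4 = 13.

13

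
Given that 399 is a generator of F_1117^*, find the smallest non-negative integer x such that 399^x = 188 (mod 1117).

272

Baby-step giant-step with m = ceil(sqrt(1116)) = 34.
Baby table (399^j mod 1117 for j=0..33):
  0:1  1:399  2:587  3:760  4:533  5:437  6:111  7:726
  8:371  9:585  10:1079  11:476  12:34  13:162  14:969  15:149
  16:250  17:337  18:423  19:110  20:327  21:901  22:942  23:546
  24:39  25:1040  26:553  27:598  28:681  29:288  30:978  31:389
  32:1065  33:475
Giant step factor: 399^(-34) ≡ 254 (mod 1117).
Scan 188·254^i mod 1117 for i = 0, 1, …:
  i=0: 188   i=1: 838   i=2: 622   i=3: 491
  i=4: 727   i=5: 353   i=6: 302   i=7: 752
  i=8: 1
Match at i=8, j=0: x = 8·34 + 0 = 272.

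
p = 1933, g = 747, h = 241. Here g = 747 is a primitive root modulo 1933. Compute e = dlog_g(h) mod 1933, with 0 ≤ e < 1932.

382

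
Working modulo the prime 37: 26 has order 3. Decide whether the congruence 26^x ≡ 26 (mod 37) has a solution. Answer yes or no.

26 ∈ ⟨26⟩ iff 26^3 ≡ 1 (mod 37), since |⟨26⟩| = 3.
26^3 mod 37 = 1.
Since 1 = 1, 26 lies in the subgroup.

yes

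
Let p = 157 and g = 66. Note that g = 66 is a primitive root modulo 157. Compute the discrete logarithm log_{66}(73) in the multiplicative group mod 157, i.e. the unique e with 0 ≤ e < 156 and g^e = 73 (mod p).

131

Baby-step giant-step with m = ceil(sqrt(156)) = 13.
Baby table (66^j mod 157 for j=0..12):
  0:1  1:66  2:117  3:29  4:30  5:96  6:56  7:85
  8:115  9:54  10:110  11:38  12:153
Giant step factor: 66^(-13) ≡ 22 (mod 157).
Scan 73·22^i mod 157 for i = 0, 1, …:
  i=0: 73   i=1: 36   i=2: 7   i=3: 154
  i=4: 91   i=5: 118   i=6: 84   i=7: 121
  i=8: 150   i=9: 3   i=10: 66
Match at i=10, j=1: e = 10·13 + 1 = 131.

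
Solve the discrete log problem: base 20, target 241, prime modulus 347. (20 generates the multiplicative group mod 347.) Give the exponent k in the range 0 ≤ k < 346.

Baby-step giant-step with m = ceil(sqrt(346)) = 19.
Baby table (20^j mod 347 for j=0..18):
  0:1  1:20  2:53  3:19  4:33  5:313  6:14  7:280
  8:48  9:266  10:115  11:218  12:196  13:103  14:325  15:254
  16:222  17:276  18:315
Giant step factor: 20^(-19) ≡ 45 (mod 347).
Scan 241·45^i mod 347 for i = 0, 1, …:
  i=0: 241   i=1: 88   i=2: 143   i=3: 189
  i=4: 177   i=5: 331   i=6: 321   i=7: 218
Match at i=7, j=11: k = 7·19 + 11 = 144.

144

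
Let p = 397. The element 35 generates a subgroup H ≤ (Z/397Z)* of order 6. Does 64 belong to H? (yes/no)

no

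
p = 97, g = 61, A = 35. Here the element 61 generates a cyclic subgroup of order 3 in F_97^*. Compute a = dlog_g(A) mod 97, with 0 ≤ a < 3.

2

Successive powers of 61 modulo 97:
  61^0=1  61^1=61  61^2=35
So 61^2 ≡ 35 (mod 97), giving a = 2.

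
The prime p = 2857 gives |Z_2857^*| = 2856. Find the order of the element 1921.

1428

The order of 1921 must divide p − 1 = 2856 = 2^3 · 3 · 7 · 17.
Divisors: 1, 2, 3, 4, 6, 7, 8, 12, 14, 17, 21, 24, 28, 34, 42, 51, 56, 68, 84, 102, 119, 136, 168, 204, 238, 357, 408, 476, 714, 952, 1428, 2856.
Check each in increasing order: 1921^1 ≡ 1921;  1921^2 ≡ 1854;  1921^3 ≡ 1712;  1921^4 ≡ 345;  1921^6 ≡ 2519;  1921^7 ≡ 2098;  1921^8 ≡ 1888;  1921^12 ≡ 2821;  1921^14 ≡ 1824;  1921^17 ≡ 2844;  1921^21 ≡ 1229;  1921^24 ≡ 1296;  1921^28 ≡ 1428;  1921^34 ≡ 169;  1921^42 ≡ 1945;  1921^51 ≡ 660;  1921^56 ≡ 2143;  1921^68 ≡ 2848;  1921^84 ≡ 357;  1921^102 ≡ 1336;  1921^119 ≡ 2631;  1921^136 ≡ 81;  1921^168 ≡ 1741;  1921^204 ≡ 2128;  1921^238 ≡ 2507;  1921^357 ≡ 1961;  1921^408 ≡ 39;  1921^476 ≡ 2506;  1921^714 ≡ 2856;  1921^952 ≡ 350;  1921^1428 ≡ 1.
Smallest exponent giving 1 is 1428.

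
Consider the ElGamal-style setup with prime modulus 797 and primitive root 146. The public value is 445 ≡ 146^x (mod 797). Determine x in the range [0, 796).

Baby-step giant-step with m = ceil(sqrt(796)) = 29.
Baby table (146^j mod 797 for j=0..28):
  0:1  1:146  2:594  3:648  4:562  5:758  6:682  7:744
  8:232  9:398  10:724  11:500  12:473  13:516  14:418  15:456
  16:425  17:681  18:598  19:435  20:547  21:162  22:539  23:588
  24:569  25:186  26:58  27:498  28:181
Giant step factor: 146^(-29) ≡ 746 (mod 797).
Scan 445·746^i mod 797 for i = 0, 1, …:
  i=0: 445   i=1: 418
Match at i=1, j=14: x = 1·29 + 14 = 43.

43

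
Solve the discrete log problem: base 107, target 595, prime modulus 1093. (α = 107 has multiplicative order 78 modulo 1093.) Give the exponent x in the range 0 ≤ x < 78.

59

Baby-step giant-step with m = ceil(sqrt(78)) = 9.
Baby table (107^j mod 1093 for j=0..8):
  0:1  1:107  2:519  3:883  4:483  5:310  6:380  7:219
  8:480
Giant step factor: 107^(-9) ≡ 298 (mod 1093).
Scan 595·298^i mod 1093 for i = 0, 1, …:
  i=0: 595   i=1: 244   i=2: 574   i=3: 544
  i=4: 348   i=5: 962   i=6: 310
Match at i=6, j=5: x = 6·9 + 5 = 59.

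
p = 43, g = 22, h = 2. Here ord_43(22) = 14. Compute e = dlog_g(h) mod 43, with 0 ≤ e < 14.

13

Successive powers of 22 modulo 43:
  22^0=1  22^1=22  22^2=11  22^3=27  22^4=35  22^5=39
  22^6=41  22^7=42  22^8=21  22^9=32  22^10=16  22^11=8
  22^12=4  22^13=2
So 22^13 ≡ 2 (mod 43), giving e = 13.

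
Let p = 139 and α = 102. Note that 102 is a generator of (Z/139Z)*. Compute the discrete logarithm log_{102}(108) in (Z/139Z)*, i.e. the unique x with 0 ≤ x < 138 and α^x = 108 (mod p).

49

Baby-step giant-step with m = ceil(sqrt(138)) = 12.
Baby table (102^j mod 139 for j=0..11):
  0:1  1:102  2:118  3:82  4:24  5:85  6:52  7:22
  8:20  9:94  10:136  11:111
Giant step factor: 102^(-12) ≡ 64 (mod 139).
Scan 108·64^i mod 139 for i = 0, 1, …:
  i=0: 108   i=1: 101   i=2: 70   i=3: 32
  i=4: 102
Match at i=4, j=1: x = 4·12 + 1 = 49.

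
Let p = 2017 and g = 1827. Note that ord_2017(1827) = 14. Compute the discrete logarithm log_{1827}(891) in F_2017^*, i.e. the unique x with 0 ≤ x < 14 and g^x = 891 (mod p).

Successive powers of 1827 modulo 2017:
  1827^0=1  1827^1=1827  1827^2=1811  1827^3=817  1827^4=79  1827^5=1126
  1827^6=1879  1827^7=2016  1827^8=190  1827^9=206  1827^10=1200  1827^11=1938
  1827^12=891
So 1827^12 ≡ 891 (mod 2017), giving x = 12.

12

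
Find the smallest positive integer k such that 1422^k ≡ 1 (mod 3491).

3490

The order of 1422 must divide p − 1 = 3490 = 2 · 5 · 349.
Divisors: 1, 2, 5, 10, 349, 698, 1745, 3490.
Check each in increasing order: 1422^1 ≡ 1422;  1422^2 ≡ 795;  1422^5 ≡ 2546;  1422^10 ≡ 2820;  1422^349 ≡ 2022;  1422^698 ≡ 523;  1422^1745 ≡ 3490;  1422^3490 ≡ 1.
Smallest exponent giving 1 is 3490.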